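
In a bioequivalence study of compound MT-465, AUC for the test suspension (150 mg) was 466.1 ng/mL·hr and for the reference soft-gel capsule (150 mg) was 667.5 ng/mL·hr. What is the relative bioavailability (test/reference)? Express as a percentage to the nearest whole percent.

F_rel = (AUC_test/D_test) / (AUC_ref/D_ref)
      = (466.1/150) / (667.5/150)
      = 3.10733 / 4.45 = 0.6983 = 69.83%

F_rel = 70%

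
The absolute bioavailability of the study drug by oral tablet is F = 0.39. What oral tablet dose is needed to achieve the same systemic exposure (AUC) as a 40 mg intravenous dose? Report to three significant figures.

For equal systemic exposure: F × D_ev = D_iv
D_ev = D_iv / F = 40 / 0.39 = 102.564 mg

D_oral = 103 mg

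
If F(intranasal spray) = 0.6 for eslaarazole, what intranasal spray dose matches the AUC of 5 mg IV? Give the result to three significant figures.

D_intranasal = 8.33 mg

For equal systemic exposure: F × D_ev = D_iv
D_ev = D_iv / F = 5 / 0.6 = 8.33333 mg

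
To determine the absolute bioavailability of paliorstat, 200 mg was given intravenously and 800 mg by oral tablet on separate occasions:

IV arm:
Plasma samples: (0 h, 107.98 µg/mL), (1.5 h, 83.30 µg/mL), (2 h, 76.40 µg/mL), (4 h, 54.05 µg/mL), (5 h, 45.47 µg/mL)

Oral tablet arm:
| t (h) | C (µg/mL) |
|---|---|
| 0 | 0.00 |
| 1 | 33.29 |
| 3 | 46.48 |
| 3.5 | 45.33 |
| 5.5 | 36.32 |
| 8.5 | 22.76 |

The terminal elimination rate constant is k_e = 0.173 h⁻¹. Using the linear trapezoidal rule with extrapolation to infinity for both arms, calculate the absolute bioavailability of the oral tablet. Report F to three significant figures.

Trapezoidal AUC_0→5 (IV):
  [0→1.5]: (107.98+83.30)/2 × 1.5 = 143.46
  [1.5→2]: (83.30+76.40)/2 × 0.5 = 39.925
  [2→4]: (76.40+54.05)/2 × 2 = 130.45
  [4→5]: (54.05+45.47)/2 × 1 = 49.76
  Sum = 363.595 µg/mL·h
IV tail: 45.47/0.173 = 262.832; AUC_iv,0→∞ = 363.595 + 262.832 = 626.427 µg/mL·h
Trapezoidal AUC_0→8.5 (oral tablet):
  [0→1]: (0.00+33.29)/2 × 1 = 16.645
  [1→3]: (33.29+46.48)/2 × 2 = 79.77
  [3→3.5]: (46.48+45.33)/2 × 0.5 = 22.9525
  [3.5→5.5]: (45.33+36.32)/2 × 2 = 81.65
  [5.5→8.5]: (36.32+22.76)/2 × 3 = 88.62
  Sum = 289.6375 µg/mL·h
oral tablet tail: 22.76/0.173 = 131.561; AUC_ev,0→∞ = 289.6375 + 131.561 = 421.1985 µg/mL·h
F = (AUC_ev/D_ev)/(AUC_iv/D_iv) = (421.1985/800)/(626.427/200) = 0.526498/3.132135 = 0.1681

F = 0.168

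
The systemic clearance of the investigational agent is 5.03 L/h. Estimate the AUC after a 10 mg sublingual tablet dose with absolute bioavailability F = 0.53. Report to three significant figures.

AUC = 1.05 mg/L·h

AUC_0→∞ = F × Dose / CL
        = 0.53 × 10 / 5.03 = 1.05368 mg/L·h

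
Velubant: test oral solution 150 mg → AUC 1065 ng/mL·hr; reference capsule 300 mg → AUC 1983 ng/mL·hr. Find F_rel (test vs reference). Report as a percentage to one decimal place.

F_rel = (AUC_test/D_test) / (AUC_ref/D_ref)
      = (1065/150) / (1983/300)
      = 7.1 / 6.61 = 1.0741 = 107.41%

F_rel = 107.4%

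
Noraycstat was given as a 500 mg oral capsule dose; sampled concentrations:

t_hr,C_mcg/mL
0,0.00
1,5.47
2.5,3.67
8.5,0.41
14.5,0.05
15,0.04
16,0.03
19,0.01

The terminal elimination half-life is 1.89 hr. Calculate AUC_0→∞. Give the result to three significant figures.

Trapezoidal AUC_0→19:
  [0→1]: (0.00+5.47)/2 × 1 = 2.735
  [1→2.5]: (5.47+3.67)/2 × 1.5 = 6.855
  [2.5→8.5]: (3.67+0.41)/2 × 6 = 12.24
  [8.5→14.5]: (0.41+0.05)/2 × 6 = 1.38
  [14.5→15]: (0.05+0.04)/2 × 0.5 = 0.0225
  [15→16]: (0.04+0.03)/2 × 1 = 0.035
  [16→19]: (0.03+0.01)/2 × 3 = 0.06
  Sum = 23.3275 mcg/mL·hr
k_e = ln2 / t½ = 0.693147 / 1.89 = 0.3667 hr^-1
Extrapolated tail: C_last / k_e = 0.01 / 0.3667 = 0.027
AUC_0→∞ = 23.3275 + 0.027 = 23.3545 mcg/mL·hr

AUC = 23.4 mcg/mL·hr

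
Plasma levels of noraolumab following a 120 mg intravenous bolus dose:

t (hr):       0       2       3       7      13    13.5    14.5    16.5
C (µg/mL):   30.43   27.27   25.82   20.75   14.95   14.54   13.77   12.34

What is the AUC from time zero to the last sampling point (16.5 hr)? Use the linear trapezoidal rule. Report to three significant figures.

AUC = 332 µg/mL·hr

Trapezoidal AUC_0→16.5:
  [0→2]: (30.43+27.27)/2 × 2 = 57.7
  [2→3]: (27.27+25.82)/2 × 1 = 26.545
  [3→7]: (25.82+20.75)/2 × 4 = 93.14
  [7→13]: (20.75+14.95)/2 × 6 = 107.1
  [13→13.5]: (14.95+14.54)/2 × 0.5 = 7.3725
  [13.5→14.5]: (14.54+13.77)/2 × 1 = 14.155
  [14.5→16.5]: (13.77+12.34)/2 × 2 = 26.11
  Sum = 332.1225 µg/mL·hr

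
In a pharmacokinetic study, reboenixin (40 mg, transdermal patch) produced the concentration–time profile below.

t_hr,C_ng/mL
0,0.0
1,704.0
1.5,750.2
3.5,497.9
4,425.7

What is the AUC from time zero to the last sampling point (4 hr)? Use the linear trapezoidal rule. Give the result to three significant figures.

AUC = 2190 ng/mL·hr

Trapezoidal AUC_0→4:
  [0→1]: (0.0+704.0)/2 × 1 = 352.0
  [1→1.5]: (704.0+750.2)/2 × 0.5 = 363.55
  [1.5→3.5]: (750.2+497.9)/2 × 2 = 1248.1
  [3.5→4]: (497.9+425.7)/2 × 0.5 = 230.9
  Sum = 2194.55 ng/mL·hr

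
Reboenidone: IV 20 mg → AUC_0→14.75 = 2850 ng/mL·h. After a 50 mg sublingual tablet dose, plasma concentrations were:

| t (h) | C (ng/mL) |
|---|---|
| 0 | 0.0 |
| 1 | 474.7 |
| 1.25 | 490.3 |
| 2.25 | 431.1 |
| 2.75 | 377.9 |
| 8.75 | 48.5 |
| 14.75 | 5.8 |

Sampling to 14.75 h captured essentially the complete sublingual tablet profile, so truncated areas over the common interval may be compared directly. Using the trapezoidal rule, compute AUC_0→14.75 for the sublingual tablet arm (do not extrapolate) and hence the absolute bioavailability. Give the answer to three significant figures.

Trapezoidal AUC_0→14.75 (sublingual tablet):
  [0→1]: (0.0+474.7)/2 × 1 = 237.35
  [1→1.25]: (474.7+490.3)/2 × 0.25 = 120.625
  [1.25→2.25]: (490.3+431.1)/2 × 1 = 460.7
  [2.25→2.75]: (431.1+377.9)/2 × 0.5 = 202.25
  [2.75→8.75]: (377.9+48.5)/2 × 6 = 1279.2
  [8.75→14.75]: (48.5+5.8)/2 × 6 = 162.9
  Sum = 2463.025 ng/mL·h
F = (AUC_ev/D_ev)/(AUC_iv/D_iv) = (2463.025/50)/(2850/20) = 49.2605/142.5 = 0.3457

F = 0.346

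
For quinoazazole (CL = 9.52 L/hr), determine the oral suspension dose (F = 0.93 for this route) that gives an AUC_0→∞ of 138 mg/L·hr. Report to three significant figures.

Dose = CL × AUC_0→∞ / F
     = 9.52 × 138 / 0.93 = 1412.65 mg

Dose = 1410 mg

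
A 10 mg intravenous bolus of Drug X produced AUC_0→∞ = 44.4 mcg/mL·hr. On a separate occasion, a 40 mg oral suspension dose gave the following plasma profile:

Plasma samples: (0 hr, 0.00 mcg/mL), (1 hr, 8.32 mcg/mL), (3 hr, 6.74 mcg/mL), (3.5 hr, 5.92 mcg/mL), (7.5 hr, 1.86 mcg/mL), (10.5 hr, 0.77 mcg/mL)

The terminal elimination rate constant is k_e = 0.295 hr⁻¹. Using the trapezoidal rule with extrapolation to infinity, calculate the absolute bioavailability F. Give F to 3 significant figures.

F = 0.251

Trapezoidal AUC_0→10.5 (oral suspension):
  [0→1]: (0.00+8.32)/2 × 1 = 4.16
  [1→3]: (8.32+6.74)/2 × 2 = 15.06
  [3→3.5]: (6.74+5.92)/2 × 0.5 = 3.165
  [3.5→7.5]: (5.92+1.86)/2 × 4 = 15.56
  [7.5→10.5]: (1.86+0.77)/2 × 3 = 3.945
  Sum = 41.89 mcg/mL·hr
Tail: C_last/k_e = 0.77/0.295 = 2.610
AUC_0→∞ (oral suspension) = 41.89 + 2.610 = 44.5 mcg/mL·hr
F = (AUC_ev/D_ev)/(AUC_iv/D_iv) = (44.5/40)/(44.4/10) = 1.1125/4.44 = 0.2506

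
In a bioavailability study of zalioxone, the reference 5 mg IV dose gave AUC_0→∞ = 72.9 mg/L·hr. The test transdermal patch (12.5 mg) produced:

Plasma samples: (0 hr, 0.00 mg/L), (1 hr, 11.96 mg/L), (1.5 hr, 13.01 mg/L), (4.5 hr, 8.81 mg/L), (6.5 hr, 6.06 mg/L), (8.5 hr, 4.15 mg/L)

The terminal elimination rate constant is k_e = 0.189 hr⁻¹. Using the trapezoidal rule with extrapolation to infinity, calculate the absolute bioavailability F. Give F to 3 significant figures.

F = 0.505

Trapezoidal AUC_0→8.5 (transdermal patch):
  [0→1]: (0.00+11.96)/2 × 1 = 5.98
  [1→1.5]: (11.96+13.01)/2 × 0.5 = 6.2425
  [1.5→4.5]: (13.01+8.81)/2 × 3 = 32.73
  [4.5→6.5]: (8.81+6.06)/2 × 2 = 14.87
  [6.5→8.5]: (6.06+4.15)/2 × 2 = 10.21
  Sum = 70.0325 mg/L·hr
Tail: C_last/k_e = 4.15/0.189 = 21.958
AUC_0→∞ (transdermal patch) = 70.0325 + 21.958 = 91.9905 mg/L·hr
F = (AUC_ev/D_ev)/(AUC_iv/D_iv) = (91.9905/12.5)/(72.9/5) = 7.35924/14.58 = 0.5047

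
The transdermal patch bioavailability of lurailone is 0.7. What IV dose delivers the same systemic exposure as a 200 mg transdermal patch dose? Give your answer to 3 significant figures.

D_iv = 140 mg

Systemic exposure from an extravascular dose = F × D_ev, so the equivalent IV dose is F × D_ev.
D_iv = F × D_ev = 0.7 × 200 = 140 mg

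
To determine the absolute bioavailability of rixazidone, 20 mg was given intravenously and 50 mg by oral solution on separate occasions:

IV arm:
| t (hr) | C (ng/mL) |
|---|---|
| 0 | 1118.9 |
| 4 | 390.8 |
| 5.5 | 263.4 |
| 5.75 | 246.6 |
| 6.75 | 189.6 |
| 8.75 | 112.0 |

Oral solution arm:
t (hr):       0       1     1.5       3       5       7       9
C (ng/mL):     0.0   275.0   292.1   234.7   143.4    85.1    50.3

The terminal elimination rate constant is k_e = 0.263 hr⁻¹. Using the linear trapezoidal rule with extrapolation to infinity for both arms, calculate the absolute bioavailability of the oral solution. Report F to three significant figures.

Trapezoidal AUC_0→8.75 (IV):
  [0→4]: (1118.9+390.8)/2 × 4 = 3019.4
  [4→5.5]: (390.8+263.4)/2 × 1.5 = 490.65
  [5.5→5.75]: (263.4+246.6)/2 × 0.25 = 63.75
  [5.75→6.75]: (246.6+189.6)/2 × 1 = 218.1
  [6.75→8.75]: (189.6+112.0)/2 × 2 = 301.6
  Sum = 4093.5 ng/mL·hr
IV tail: 112.0/0.263 = 425.856; AUC_iv,0→∞ = 4093.5 + 425.856 = 4519.356 ng/mL·hr
Trapezoidal AUC_0→9 (oral solution):
  [0→1]: (0.0+275.0)/2 × 1 = 137.5
  [1→1.5]: (275.0+292.1)/2 × 0.5 = 141.775
  [1.5→3]: (292.1+234.7)/2 × 1.5 = 395.1
  [3→5]: (234.7+143.4)/2 × 2 = 378.1
  [5→7]: (143.4+85.1)/2 × 2 = 228.5
  [7→9]: (85.1+50.3)/2 × 2 = 135.4
  Sum = 1416.375 ng/mL·hr
oral solution tail: 50.3/0.263 = 191.255; AUC_ev,0→∞ = 1416.375 + 191.255 = 1607.63 ng/mL·hr
F = (AUC_ev/D_ev)/(AUC_iv/D_iv) = (1607.63/50)/(4519.356/20) = 32.1526/225.9678 = 0.1423

F = 0.142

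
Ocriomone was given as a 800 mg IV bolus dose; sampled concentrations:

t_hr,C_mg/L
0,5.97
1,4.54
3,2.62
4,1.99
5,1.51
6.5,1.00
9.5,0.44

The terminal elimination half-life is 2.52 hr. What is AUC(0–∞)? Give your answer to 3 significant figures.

AUC = 22.1 mg/L·hr

Trapezoidal AUC_0→9.5:
  [0→1]: (5.97+4.54)/2 × 1 = 5.255
  [1→3]: (4.54+2.62)/2 × 2 = 7.16
  [3→4]: (2.62+1.99)/2 × 1 = 2.305
  [4→5]: (1.99+1.51)/2 × 1 = 1.75
  [5→6.5]: (1.51+1.00)/2 × 1.5 = 1.8825
  [6.5→9.5]: (1.00+0.44)/2 × 3 = 2.16
  Sum = 20.5125 mg/L·hr
k_e = ln2 / t½ = 0.693147 / 2.52 = 0.2751 hr^-1
Extrapolated tail: C_last / k_e = 0.44 / 0.2751 = 1.599
AUC_0→∞ = 20.5125 + 1.599 = 22.1115 mg/L·hr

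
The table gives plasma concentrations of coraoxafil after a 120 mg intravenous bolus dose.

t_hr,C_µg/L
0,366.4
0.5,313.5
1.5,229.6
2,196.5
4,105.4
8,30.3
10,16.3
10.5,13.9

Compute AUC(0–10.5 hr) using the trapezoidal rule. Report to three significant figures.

Trapezoidal AUC_0→10.5:
  [0→0.5]: (366.4+313.5)/2 × 0.5 = 169.975
  [0.5→1.5]: (313.5+229.6)/2 × 1 = 271.55
  [1.5→2]: (229.6+196.5)/2 × 0.5 = 106.525
  [2→4]: (196.5+105.4)/2 × 2 = 301.9
  [4→8]: (105.4+30.3)/2 × 4 = 271.4
  [8→10]: (30.3+16.3)/2 × 2 = 46.6
  [10→10.5]: (16.3+13.9)/2 × 0.5 = 7.55
  Sum = 1175.5 µg/L·hr

AUC = 1180 µg/L·hr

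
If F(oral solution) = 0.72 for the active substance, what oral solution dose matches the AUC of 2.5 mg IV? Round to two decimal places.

For equal systemic exposure: F × D_ev = D_iv
D_ev = D_iv / F = 2.5 / 0.72 = 3.47222 mg

D_oral = 3.47 mg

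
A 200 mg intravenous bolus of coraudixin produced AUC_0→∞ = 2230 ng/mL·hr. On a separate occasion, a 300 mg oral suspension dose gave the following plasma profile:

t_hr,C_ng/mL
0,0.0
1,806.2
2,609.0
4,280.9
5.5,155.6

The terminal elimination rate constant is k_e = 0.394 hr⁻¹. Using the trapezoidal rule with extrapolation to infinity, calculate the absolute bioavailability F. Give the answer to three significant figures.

F = 0.814

Trapezoidal AUC_0→5.5 (oral suspension):
  [0→1]: (0.0+806.2)/2 × 1 = 403.1
  [1→2]: (806.2+609.0)/2 × 1 = 707.6
  [2→4]: (609.0+280.9)/2 × 2 = 889.9
  [4→5.5]: (280.9+155.6)/2 × 1.5 = 327.375
  Sum = 2327.975 ng/mL·hr
Tail: C_last/k_e = 155.6/0.394 = 394.924
AUC_0→∞ (oral suspension) = 2327.975 + 394.924 = 2722.899 ng/mL·hr
F = (AUC_ev/D_ev)/(AUC_iv/D_iv) = (2722.899/300)/(2230/200) = 9.07633/11.15 = 0.8140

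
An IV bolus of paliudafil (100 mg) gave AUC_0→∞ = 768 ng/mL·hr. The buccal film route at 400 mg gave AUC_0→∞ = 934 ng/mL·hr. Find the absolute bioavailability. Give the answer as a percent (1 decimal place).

F = 30.4%

F = (AUC_ev / D_ev) / (AUC_iv / D_iv)
  = (934/400) / (768/100)
  = 2.335 / 7.68 = 0.3040
  = 30.40%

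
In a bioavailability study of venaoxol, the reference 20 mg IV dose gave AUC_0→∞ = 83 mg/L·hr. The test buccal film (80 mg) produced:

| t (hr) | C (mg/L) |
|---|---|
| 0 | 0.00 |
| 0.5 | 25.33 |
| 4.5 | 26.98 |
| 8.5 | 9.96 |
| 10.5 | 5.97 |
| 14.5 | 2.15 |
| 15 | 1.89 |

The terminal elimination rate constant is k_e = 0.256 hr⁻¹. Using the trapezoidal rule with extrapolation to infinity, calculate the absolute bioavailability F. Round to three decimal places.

F = 0.679

Trapezoidal AUC_0→15 (buccal film):
  [0→0.5]: (0.00+25.33)/2 × 0.5 = 6.3325
  [0.5→4.5]: (25.33+26.98)/2 × 4 = 104.62
  [4.5→8.5]: (26.98+9.96)/2 × 4 = 73.88
  [8.5→10.5]: (9.96+5.97)/2 × 2 = 15.93
  [10.5→14.5]: (5.97+2.15)/2 × 4 = 16.24
  [14.5→15]: (2.15+1.89)/2 × 0.5 = 1.01
  Sum = 218.0125 mg/L·hr
Tail: C_last/k_e = 1.89/0.256 = 7.383
AUC_0→∞ (buccal film) = 218.0125 + 7.383 = 225.3955 mg/L·hr
F = (AUC_ev/D_ev)/(AUC_iv/D_iv) = (225.3955/80)/(83/20) = 2.81744/4.15 = 0.6789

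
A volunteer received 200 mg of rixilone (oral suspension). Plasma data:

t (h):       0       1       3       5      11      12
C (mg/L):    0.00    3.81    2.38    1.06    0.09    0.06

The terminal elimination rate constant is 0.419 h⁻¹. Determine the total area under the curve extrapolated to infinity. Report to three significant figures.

AUC = 15.2 mg/L·h

Trapezoidal AUC_0→12:
  [0→1]: (0.00+3.81)/2 × 1 = 1.905
  [1→3]: (3.81+2.38)/2 × 2 = 6.19
  [3→5]: (2.38+1.06)/2 × 2 = 3.44
  [5→11]: (1.06+0.09)/2 × 6 = 3.45
  [11→12]: (0.09+0.06)/2 × 1 = 0.075
  Sum = 15.06 mg/L·h
Extrapolated tail: C_last / k_e = 0.06 / 0.419 = 0.143
AUC_0→∞ = 15.06 + 0.143 = 15.203 mg/L·h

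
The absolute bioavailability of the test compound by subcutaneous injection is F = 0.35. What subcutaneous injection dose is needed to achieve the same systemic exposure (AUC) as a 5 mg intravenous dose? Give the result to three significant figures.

D_subcutaneous = 14.3 mg

For equal systemic exposure: F × D_ev = D_iv
D_ev = D_iv / F = 5 / 0.35 = 14.2857 mg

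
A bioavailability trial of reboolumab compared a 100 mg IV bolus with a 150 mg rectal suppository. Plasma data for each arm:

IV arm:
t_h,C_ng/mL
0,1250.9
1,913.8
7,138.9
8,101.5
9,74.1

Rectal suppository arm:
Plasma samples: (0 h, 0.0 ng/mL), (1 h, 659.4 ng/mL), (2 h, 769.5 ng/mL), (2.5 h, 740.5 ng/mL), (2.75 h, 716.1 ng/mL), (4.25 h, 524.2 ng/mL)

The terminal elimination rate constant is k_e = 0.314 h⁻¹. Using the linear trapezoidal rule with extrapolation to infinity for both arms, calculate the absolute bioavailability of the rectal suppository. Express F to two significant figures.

Trapezoidal AUC_0→9 (IV):
  [0→1]: (1250.9+913.8)/2 × 1 = 1082.35
  [1→7]: (913.8+138.9)/2 × 6 = 3158.1
  [7→8]: (138.9+101.5)/2 × 1 = 120.2
  [8→9]: (101.5+74.1)/2 × 1 = 87.8
  Sum = 4448.45 ng/mL·h
IV tail: 74.1/0.314 = 235.987; AUC_iv,0→∞ = 4448.45 + 235.987 = 4684.437 ng/mL·h
Trapezoidal AUC_0→4.25 (rectal suppository):
  [0→1]: (0.0+659.4)/2 × 1 = 329.7
  [1→2]: (659.4+769.5)/2 × 1 = 714.45
  [2→2.5]: (769.5+740.5)/2 × 0.5 = 377.5
  [2.5→2.75]: (740.5+716.1)/2 × 0.25 = 182.075
  [2.75→4.25]: (716.1+524.2)/2 × 1.5 = 930.225
  Sum = 2533.95 ng/mL·h
rectal suppository tail: 524.2/0.314 = 1669.427; AUC_ev,0→∞ = 2533.95 + 1669.427 = 4203.377 ng/mL·h
F = (AUC_ev/D_ev)/(AUC_iv/D_iv) = (4203.377/150)/(4684.437/100) = 28.0225/46.84437 = 0.5982

F = 0.60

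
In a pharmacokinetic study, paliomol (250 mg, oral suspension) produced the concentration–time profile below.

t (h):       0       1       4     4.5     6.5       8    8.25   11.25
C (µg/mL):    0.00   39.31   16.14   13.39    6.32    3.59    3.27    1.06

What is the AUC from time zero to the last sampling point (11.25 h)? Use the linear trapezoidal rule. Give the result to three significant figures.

Trapezoidal AUC_0→11.25:
  [0→1]: (0.00+39.31)/2 × 1 = 19.655
  [1→4]: (39.31+16.14)/2 × 3 = 83.175
  [4→4.5]: (16.14+13.39)/2 × 0.5 = 7.3825
  [4.5→6.5]: (13.39+6.32)/2 × 2 = 19.71
  [6.5→8]: (6.32+3.59)/2 × 1.5 = 7.4325
  [8→8.25]: (3.59+3.27)/2 × 0.25 = 0.8575
  [8.25→11.25]: (3.27+1.06)/2 × 3 = 6.495
  Sum = 144.7075 µg/mL·h

AUC = 145 µg/mL·h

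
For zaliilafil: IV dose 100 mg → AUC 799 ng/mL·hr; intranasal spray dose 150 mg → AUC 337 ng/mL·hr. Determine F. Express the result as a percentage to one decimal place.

F = 28.1%

F = (AUC_ev / D_ev) / (AUC_iv / D_iv)
  = (337/150) / (799/100)
  = 2.24667 / 7.99 = 0.2812
  = 28.12%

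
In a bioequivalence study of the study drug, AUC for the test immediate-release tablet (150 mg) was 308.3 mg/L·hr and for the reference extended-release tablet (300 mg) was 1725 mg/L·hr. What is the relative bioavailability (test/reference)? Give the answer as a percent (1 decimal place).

F_rel = (AUC_test/D_test) / (AUC_ref/D_ref)
      = (308.3/150) / (1725/300)
      = 2.05533 / 5.75 = 0.3574 = 35.74%

F_rel = 35.7%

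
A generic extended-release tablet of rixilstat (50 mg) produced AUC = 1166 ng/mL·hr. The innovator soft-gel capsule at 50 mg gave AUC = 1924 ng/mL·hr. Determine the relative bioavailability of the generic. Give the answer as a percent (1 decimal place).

F_rel = 60.6%

F_rel = (AUC_test/D_test) / (AUC_ref/D_ref)
      = (1166/50) / (1924/50)
      = 23.32 / 38.48 = 0.6060 = 60.60%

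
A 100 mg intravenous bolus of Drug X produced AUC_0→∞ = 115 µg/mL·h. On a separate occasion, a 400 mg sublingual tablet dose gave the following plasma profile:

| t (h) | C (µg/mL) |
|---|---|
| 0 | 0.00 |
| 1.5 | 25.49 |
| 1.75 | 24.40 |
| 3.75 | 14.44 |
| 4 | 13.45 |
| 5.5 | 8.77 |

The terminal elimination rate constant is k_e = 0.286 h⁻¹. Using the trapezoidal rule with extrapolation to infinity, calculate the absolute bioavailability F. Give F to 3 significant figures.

Trapezoidal AUC_0→5.5 (sublingual tablet):
  [0→1.5]: (0.00+25.49)/2 × 1.5 = 19.1175
  [1.5→1.75]: (25.49+24.40)/2 × 0.25 = 6.23625
  [1.75→3.75]: (24.40+14.44)/2 × 2 = 38.84
  [3.75→4]: (14.44+13.45)/2 × 0.25 = 3.48625
  [4→5.5]: (13.45+8.77)/2 × 1.5 = 16.665
  Sum = 84.345 µg/mL·h
Tail: C_last/k_e = 8.77/0.286 = 30.664
AUC_0→∞ (sublingual tablet) = 84.345 + 30.664 = 115.009 µg/mL·h
F = (AUC_ev/D_ev)/(AUC_iv/D_iv) = (115.009/400)/(115/100) = 0.2875225/1.15 = 0.2500

F = 0.250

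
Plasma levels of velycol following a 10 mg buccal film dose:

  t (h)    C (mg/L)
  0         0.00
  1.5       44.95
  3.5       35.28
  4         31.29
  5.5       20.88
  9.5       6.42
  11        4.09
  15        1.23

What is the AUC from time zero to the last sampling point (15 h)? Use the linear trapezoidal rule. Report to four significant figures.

Trapezoidal AUC_0→15:
  [0→1.5]: (0.00+44.95)/2 × 1.5 = 33.7125
  [1.5→3.5]: (44.95+35.28)/2 × 2 = 80.23
  [3.5→4]: (35.28+31.29)/2 × 0.5 = 16.6425
  [4→5.5]: (31.29+20.88)/2 × 1.5 = 39.1275
  [5.5→9.5]: (20.88+6.42)/2 × 4 = 54.6
  [9.5→11]: (6.42+4.09)/2 × 1.5 = 7.8825
  [11→15]: (4.09+1.23)/2 × 4 = 10.64
  Sum = 242.835 mg/L·h

AUC = 242.8 mg/L·h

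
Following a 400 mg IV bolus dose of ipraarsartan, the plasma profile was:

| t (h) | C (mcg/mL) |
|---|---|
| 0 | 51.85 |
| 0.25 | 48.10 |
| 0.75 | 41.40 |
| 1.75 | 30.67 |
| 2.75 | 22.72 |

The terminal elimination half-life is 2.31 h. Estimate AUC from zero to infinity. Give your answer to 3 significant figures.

Trapezoidal AUC_0→2.75:
  [0→0.25]: (51.85+48.10)/2 × 0.25 = 12.49375
  [0.25→0.75]: (48.10+41.40)/2 × 0.5 = 22.375
  [0.75→1.75]: (41.40+30.67)/2 × 1 = 36.035
  [1.75→2.75]: (30.67+22.72)/2 × 1 = 26.695
  Sum = 97.59875 mcg/mL·h
k_e = ln2 / t½ = 0.693147 / 2.31 = 0.3001 h^-1
Extrapolated tail: C_last / k_e = 22.72 / 0.3001 = 75.708
AUC_0→∞ = 97.59875 + 75.708 = 173.30675 mcg/mL·h

AUC = 173 mcg/mL·h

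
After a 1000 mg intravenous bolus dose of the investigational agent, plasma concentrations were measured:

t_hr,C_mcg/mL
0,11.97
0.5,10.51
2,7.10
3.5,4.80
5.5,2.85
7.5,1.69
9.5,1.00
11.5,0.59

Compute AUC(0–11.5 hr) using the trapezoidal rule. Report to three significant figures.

AUC = 44.2 mcg/mL·hr

Trapezoidal AUC_0→11.5:
  [0→0.5]: (11.97+10.51)/2 × 0.5 = 5.62
  [0.5→2]: (10.51+7.10)/2 × 1.5 = 13.2075
  [2→3.5]: (7.10+4.80)/2 × 1.5 = 8.925
  [3.5→5.5]: (4.80+2.85)/2 × 2 = 7.65
  [5.5→7.5]: (2.85+1.69)/2 × 2 = 4.54
  [7.5→9.5]: (1.69+1.00)/2 × 2 = 2.69
  [9.5→11.5]: (1.00+0.59)/2 × 2 = 1.59
  Sum = 44.2225 mcg/mL·hr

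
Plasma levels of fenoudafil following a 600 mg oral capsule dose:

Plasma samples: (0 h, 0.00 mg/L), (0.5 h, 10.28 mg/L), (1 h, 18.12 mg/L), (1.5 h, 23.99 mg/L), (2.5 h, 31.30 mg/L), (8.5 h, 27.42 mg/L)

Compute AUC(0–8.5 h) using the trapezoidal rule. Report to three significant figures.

Trapezoidal AUC_0→8.5:
  [0→0.5]: (0.00+10.28)/2 × 0.5 = 2.57
  [0.5→1]: (10.28+18.12)/2 × 0.5 = 7.1
  [1→1.5]: (18.12+23.99)/2 × 0.5 = 10.5275
  [1.5→2.5]: (23.99+31.30)/2 × 1 = 27.645
  [2.5→8.5]: (31.30+27.42)/2 × 6 = 176.16
  Sum = 224.0025 mg/L·h

AUC = 224 mg/L·h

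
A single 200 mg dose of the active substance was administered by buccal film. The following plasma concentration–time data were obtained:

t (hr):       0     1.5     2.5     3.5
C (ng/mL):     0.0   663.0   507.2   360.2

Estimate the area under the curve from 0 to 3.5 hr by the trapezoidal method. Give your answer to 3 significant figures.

Trapezoidal AUC_0→3.5:
  [0→1.5]: (0.0+663.0)/2 × 1.5 = 497.25
  [1.5→2.5]: (663.0+507.2)/2 × 1 = 585.1
  [2.5→3.5]: (507.2+360.2)/2 × 1 = 433.7
  Sum = 1516.05 ng/mL·hr

AUC = 1520 ng/mL·hr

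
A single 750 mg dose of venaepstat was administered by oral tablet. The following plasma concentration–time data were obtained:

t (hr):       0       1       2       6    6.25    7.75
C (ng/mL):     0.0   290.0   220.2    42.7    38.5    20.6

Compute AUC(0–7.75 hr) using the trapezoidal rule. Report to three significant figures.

AUC = 980 ng/mL·hr

Trapezoidal AUC_0→7.75:
  [0→1]: (0.0+290.0)/2 × 1 = 145.0
  [1→2]: (290.0+220.2)/2 × 1 = 255.1
  [2→6]: (220.2+42.7)/2 × 4 = 525.8
  [6→6.25]: (42.7+38.5)/2 × 0.25 = 10.15
  [6.25→7.75]: (38.5+20.6)/2 × 1.5 = 44.325
  Sum = 980.375 ng/mL·hr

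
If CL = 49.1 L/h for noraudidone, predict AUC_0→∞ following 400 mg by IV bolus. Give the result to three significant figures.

AUC_0→∞ = Dose_iv / CL
        = 400 / 49.1 = 8.14664 mg/L·h

AUC = 8.15 mg/L·h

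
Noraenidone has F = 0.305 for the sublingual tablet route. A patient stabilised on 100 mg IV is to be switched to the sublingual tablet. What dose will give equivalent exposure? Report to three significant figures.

For equal systemic exposure: F × D_ev = D_iv
D_ev = D_iv / F = 100 / 0.305 = 327.869 mg

D_sublingual = 328 mg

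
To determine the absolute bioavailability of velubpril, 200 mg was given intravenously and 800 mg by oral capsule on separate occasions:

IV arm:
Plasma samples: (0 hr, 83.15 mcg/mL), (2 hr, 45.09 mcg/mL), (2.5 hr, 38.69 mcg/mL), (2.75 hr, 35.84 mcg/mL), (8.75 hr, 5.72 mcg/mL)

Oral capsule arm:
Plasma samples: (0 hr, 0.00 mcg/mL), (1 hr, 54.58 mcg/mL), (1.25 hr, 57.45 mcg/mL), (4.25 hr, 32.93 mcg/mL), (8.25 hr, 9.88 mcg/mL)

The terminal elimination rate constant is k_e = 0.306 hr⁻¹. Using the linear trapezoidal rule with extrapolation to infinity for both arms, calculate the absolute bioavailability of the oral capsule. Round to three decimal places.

Trapezoidal AUC_0→8.75 (IV):
  [0→2]: (83.15+45.09)/2 × 2 = 128.24
  [2→2.5]: (45.09+38.69)/2 × 0.5 = 20.945
  [2.5→2.75]: (38.69+35.84)/2 × 0.25 = 9.31625
  [2.75→8.75]: (35.84+5.72)/2 × 6 = 124.68
  Sum = 283.18125 mcg/mL·hr
IV tail: 5.72/0.306 = 18.693; AUC_iv,0→∞ = 283.18125 + 18.693 = 301.87425 mcg/mL·hr
Trapezoidal AUC_0→8.25 (oral capsule):
  [0→1]: (0.00+54.58)/2 × 1 = 27.29
  [1→1.25]: (54.58+57.45)/2 × 0.25 = 14.00375
  [1.25→4.25]: (57.45+32.93)/2 × 3 = 135.57
  [4.25→8.25]: (32.93+9.88)/2 × 4 = 85.62
  Sum = 262.48375 mcg/mL·hr
oral capsule tail: 9.88/0.306 = 32.288; AUC_ev,0→∞ = 262.48375 + 32.288 = 294.77175 mcg/mL·hr
F = (AUC_ev/D_ev)/(AUC_iv/D_iv) = (294.77175/800)/(301.87425/200) = 0.368465/1.50937 = 0.2441

F = 0.244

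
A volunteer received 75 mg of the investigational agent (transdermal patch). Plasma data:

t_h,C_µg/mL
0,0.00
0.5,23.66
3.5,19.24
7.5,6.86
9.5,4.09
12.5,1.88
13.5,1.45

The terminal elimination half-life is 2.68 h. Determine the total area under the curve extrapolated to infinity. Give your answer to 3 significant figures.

AUC = 150 µg/mL·h

Trapezoidal AUC_0→13.5:
  [0→0.5]: (0.00+23.66)/2 × 0.5 = 5.915
  [0.5→3.5]: (23.66+19.24)/2 × 3 = 64.35
  [3.5→7.5]: (19.24+6.86)/2 × 4 = 52.2
  [7.5→9.5]: (6.86+4.09)/2 × 2 = 10.95
  [9.5→12.5]: (4.09+1.88)/2 × 3 = 8.955
  [12.5→13.5]: (1.88+1.45)/2 × 1 = 1.665
  Sum = 144.035 µg/mL·h
k_e = ln2 / t½ = 0.693147 / 2.68 = 0.2586 h^-1
Extrapolated tail: C_last / k_e = 1.45 / 0.2586 = 5.607
AUC_0→∞ = 144.035 + 5.607 = 149.642 µg/mL·h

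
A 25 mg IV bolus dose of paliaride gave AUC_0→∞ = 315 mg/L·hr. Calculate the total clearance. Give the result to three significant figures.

CL = Dose_iv / AUC_0→∞
   = 25 / 315 = 0.0793651 L/hr

CL = 0.0794 L/hr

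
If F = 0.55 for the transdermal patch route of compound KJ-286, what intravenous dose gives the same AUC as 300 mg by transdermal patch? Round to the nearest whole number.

D_iv = 165 mg

Systemic exposure from an extravascular dose = F × D_ev, so the equivalent IV dose is F × D_ev.
D_iv = F × D_ev = 0.55 × 300 = 165 mg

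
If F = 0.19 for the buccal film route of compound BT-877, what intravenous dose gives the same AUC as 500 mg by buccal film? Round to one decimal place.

D_iv = 95.0 mg

Systemic exposure from an extravascular dose = F × D_ev, so the equivalent IV dose is F × D_ev.
D_iv = F × D_ev = 0.19 × 500 = 95 mg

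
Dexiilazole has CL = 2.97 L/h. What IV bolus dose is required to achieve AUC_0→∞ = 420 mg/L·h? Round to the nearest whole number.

Dose_iv = CL × AUC_0→∞
     = 2.97 × 420 = 1247.4 mg

Dose = 1247 mg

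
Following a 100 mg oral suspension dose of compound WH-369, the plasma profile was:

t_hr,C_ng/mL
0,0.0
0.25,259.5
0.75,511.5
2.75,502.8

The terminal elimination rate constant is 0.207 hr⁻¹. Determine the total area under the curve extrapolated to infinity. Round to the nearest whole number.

Trapezoidal AUC_0→2.75:
  [0→0.25]: (0.0+259.5)/2 × 0.25 = 32.4375
  [0.25→0.75]: (259.5+511.5)/2 × 0.5 = 192.75
  [0.75→2.75]: (511.5+502.8)/2 × 2 = 1014.3
  Sum = 1239.4875 ng/mL·hr
Extrapolated tail: C_last / k_e = 502.8 / 0.207 = 2428.986
AUC_0→∞ = 1239.4875 + 2428.986 = 3668.4735 ng/mL·hr

AUC = 3668 ng/mL·hr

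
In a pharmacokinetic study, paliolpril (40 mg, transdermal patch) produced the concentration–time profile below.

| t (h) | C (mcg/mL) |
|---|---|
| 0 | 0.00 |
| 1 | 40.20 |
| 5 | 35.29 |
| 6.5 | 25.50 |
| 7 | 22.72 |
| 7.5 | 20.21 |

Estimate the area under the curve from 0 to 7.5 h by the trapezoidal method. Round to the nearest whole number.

Trapezoidal AUC_0→7.5:
  [0→1]: (0.00+40.20)/2 × 1 = 20.1
  [1→5]: (40.20+35.29)/2 × 4 = 150.98
  [5→6.5]: (35.29+25.50)/2 × 1.5 = 45.5925
  [6.5→7]: (25.50+22.72)/2 × 0.5 = 12.055
  [7→7.5]: (22.72+20.21)/2 × 0.5 = 10.7325
  Sum = 239.46 mcg/mL·h

AUC = 239 mcg/mL·h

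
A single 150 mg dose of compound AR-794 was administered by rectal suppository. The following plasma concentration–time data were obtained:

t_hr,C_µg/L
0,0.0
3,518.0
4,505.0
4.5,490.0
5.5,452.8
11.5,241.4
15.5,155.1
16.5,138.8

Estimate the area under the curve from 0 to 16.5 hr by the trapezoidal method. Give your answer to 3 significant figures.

AUC = 5030 µg/L·hr

Trapezoidal AUC_0→16.5:
  [0→3]: (0.0+518.0)/2 × 3 = 777.0
  [3→4]: (518.0+505.0)/2 × 1 = 511.5
  [4→4.5]: (505.0+490.0)/2 × 0.5 = 248.75
  [4.5→5.5]: (490.0+452.8)/2 × 1 = 471.4
  [5.5→11.5]: (452.8+241.4)/2 × 6 = 2082.6
  [11.5→15.5]: (241.4+155.1)/2 × 4 = 793.0
  [15.5→16.5]: (155.1+138.8)/2 × 1 = 146.95
  Sum = 5031.2 µg/L·hr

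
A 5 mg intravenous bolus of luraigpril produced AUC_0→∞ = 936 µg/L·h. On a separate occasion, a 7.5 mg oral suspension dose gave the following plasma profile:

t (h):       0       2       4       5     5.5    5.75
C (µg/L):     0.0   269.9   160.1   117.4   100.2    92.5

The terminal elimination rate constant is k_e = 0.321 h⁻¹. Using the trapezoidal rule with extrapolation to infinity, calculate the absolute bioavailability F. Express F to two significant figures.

F = 0.86

Trapezoidal AUC_0→5.75 (oral suspension):
  [0→2]: (0.0+269.9)/2 × 2 = 269.9
  [2→4]: (269.9+160.1)/2 × 2 = 430.0
  [4→5]: (160.1+117.4)/2 × 1 = 138.75
  [5→5.5]: (117.4+100.2)/2 × 0.5 = 54.4
  [5.5→5.75]: (100.2+92.5)/2 × 0.25 = 24.0875
  Sum = 917.1375 µg/L·h
Tail: C_last/k_e = 92.5/0.321 = 288.162
AUC_0→∞ (oral suspension) = 917.1375 + 288.162 = 1205.2995 µg/L·h
F = (AUC_ev/D_ev)/(AUC_iv/D_iv) = (1205.2995/7.5)/(936/5) = 160.7066/187.2 = 0.8585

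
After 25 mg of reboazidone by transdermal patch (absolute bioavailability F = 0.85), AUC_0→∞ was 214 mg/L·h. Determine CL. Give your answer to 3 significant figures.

CL = 0.0993 L/h

CL = F × Dose / AUC_0→∞
   = 0.85 × 25 / 214 = 0.0992991 L/h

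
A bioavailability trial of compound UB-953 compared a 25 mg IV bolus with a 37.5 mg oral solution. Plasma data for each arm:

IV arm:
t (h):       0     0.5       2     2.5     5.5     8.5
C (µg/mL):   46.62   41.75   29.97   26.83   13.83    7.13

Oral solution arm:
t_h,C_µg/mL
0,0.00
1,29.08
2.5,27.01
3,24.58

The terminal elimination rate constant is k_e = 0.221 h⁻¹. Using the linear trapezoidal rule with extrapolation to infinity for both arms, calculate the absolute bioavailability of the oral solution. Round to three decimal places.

F = 0.561

Trapezoidal AUC_0→8.5 (IV):
  [0→0.5]: (46.62+41.75)/2 × 0.5 = 22.0925
  [0.5→2]: (41.75+29.97)/2 × 1.5 = 53.79
  [2→2.5]: (29.97+26.83)/2 × 0.5 = 14.2
  [2.5→5.5]: (26.83+13.83)/2 × 3 = 60.99
  [5.5→8.5]: (13.83+7.13)/2 × 3 = 31.44
  Sum = 182.5125 µg/mL·h
IV tail: 7.13/0.221 = 32.262; AUC_iv,0→∞ = 182.5125 + 32.262 = 214.7745 µg/mL·h
Trapezoidal AUC_0→3 (oral solution):
  [0→1]: (0.00+29.08)/2 × 1 = 14.54
  [1→2.5]: (29.08+27.01)/2 × 1.5 = 42.0675
  [2.5→3]: (27.01+24.58)/2 × 0.5 = 12.8975
  Sum = 69.505 µg/mL·h
oral solution tail: 24.58/0.221 = 111.222; AUC_ev,0→∞ = 69.505 + 111.222 = 180.727 µg/mL·h
F = (AUC_ev/D_ev)/(AUC_iv/D_iv) = (180.727/37.5)/(214.7745/25) = 4.81939/8.59098 = 0.5610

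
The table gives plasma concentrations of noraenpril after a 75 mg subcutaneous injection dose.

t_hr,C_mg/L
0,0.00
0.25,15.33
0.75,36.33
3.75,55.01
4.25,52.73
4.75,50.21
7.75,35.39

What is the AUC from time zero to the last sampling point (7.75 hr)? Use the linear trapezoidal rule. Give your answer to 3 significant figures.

AUC = 333 mg/L·hr

Trapezoidal AUC_0→7.75:
  [0→0.25]: (0.00+15.33)/2 × 0.25 = 1.91625
  [0.25→0.75]: (15.33+36.33)/2 × 0.5 = 12.915
  [0.75→3.75]: (36.33+55.01)/2 × 3 = 137.01
  [3.75→4.25]: (55.01+52.73)/2 × 0.5 = 26.935
  [4.25→4.75]: (52.73+50.21)/2 × 0.5 = 25.735
  [4.75→7.75]: (50.21+35.39)/2 × 3 = 128.4
  Sum = 332.91125 mg/L·hr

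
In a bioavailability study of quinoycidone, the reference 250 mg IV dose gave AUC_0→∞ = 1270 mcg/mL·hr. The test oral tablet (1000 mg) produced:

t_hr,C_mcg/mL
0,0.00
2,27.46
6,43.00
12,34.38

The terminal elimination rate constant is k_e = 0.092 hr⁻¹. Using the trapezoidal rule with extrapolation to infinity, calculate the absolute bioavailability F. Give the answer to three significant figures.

Trapezoidal AUC_0→12 (oral tablet):
  [0→2]: (0.00+27.46)/2 × 2 = 27.46
  [2→6]: (27.46+43.00)/2 × 4 = 140.92
  [6→12]: (43.00+34.38)/2 × 6 = 232.14
  Sum = 400.52 mcg/mL·hr
Tail: C_last/k_e = 34.38/0.092 = 373.696
AUC_0→∞ (oral tablet) = 400.52 + 373.696 = 774.216 mcg/mL·hr
F = (AUC_ev/D_ev)/(AUC_iv/D_iv) = (774.216/1000)/(1270/250) = 0.774216/5.08 = 0.1524

F = 0.152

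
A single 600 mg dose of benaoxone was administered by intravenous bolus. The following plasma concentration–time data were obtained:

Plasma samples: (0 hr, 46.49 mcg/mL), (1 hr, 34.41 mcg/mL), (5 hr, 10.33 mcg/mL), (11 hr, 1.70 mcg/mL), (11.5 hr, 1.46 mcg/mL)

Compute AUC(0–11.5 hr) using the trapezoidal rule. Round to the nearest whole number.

Trapezoidal AUC_0→11.5:
  [0→1]: (46.49+34.41)/2 × 1 = 40.45
  [1→5]: (34.41+10.33)/2 × 4 = 89.48
  [5→11]: (10.33+1.70)/2 × 6 = 36.09
  [11→11.5]: (1.70+1.46)/2 × 0.5 = 0.79
  Sum = 166.81 mcg/mL·hr

AUC = 167 mcg/mL·hr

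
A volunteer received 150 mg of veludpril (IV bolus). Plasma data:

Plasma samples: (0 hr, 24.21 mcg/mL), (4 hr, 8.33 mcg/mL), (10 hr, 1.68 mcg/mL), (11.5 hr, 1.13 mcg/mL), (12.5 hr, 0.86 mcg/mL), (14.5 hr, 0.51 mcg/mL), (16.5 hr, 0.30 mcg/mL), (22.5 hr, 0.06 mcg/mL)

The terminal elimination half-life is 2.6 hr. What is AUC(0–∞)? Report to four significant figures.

Trapezoidal AUC_0→22.5:
  [0→4]: (24.21+8.33)/2 × 4 = 65.08
  [4→10]: (8.33+1.68)/2 × 6 = 30.03
  [10→11.5]: (1.68+1.13)/2 × 1.5 = 2.1075
  [11.5→12.5]: (1.13+0.86)/2 × 1 = 0.995
  [12.5→14.5]: (0.86+0.51)/2 × 2 = 1.37
  [14.5→16.5]: (0.51+0.30)/2 × 2 = 0.81
  [16.5→22.5]: (0.30+0.06)/2 × 6 = 1.08
  Sum = 101.4725 mcg/mL·hr
k_e = ln2 / t½ = 0.693147 / 2.6 = 0.2666 hr^-1
Extrapolated tail: C_last / k_e = 0.06 / 0.2666 = 0.225
AUC_0→∞ = 101.4725 + 0.225 = 101.6975 mcg/mL·hr

AUC = 101.7 mcg/mL·hr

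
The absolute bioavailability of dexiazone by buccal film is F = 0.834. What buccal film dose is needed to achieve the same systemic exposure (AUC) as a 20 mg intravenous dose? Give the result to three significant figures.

D_buccal = 24.0 mg

For equal systemic exposure: F × D_ev = D_iv
D_ev = D_iv / F = 20 / 0.834 = 23.9808 mg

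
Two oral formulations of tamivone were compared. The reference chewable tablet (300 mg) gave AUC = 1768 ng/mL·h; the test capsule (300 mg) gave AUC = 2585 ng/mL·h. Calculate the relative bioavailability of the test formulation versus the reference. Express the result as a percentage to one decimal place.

F_rel = (AUC_test/D_test) / (AUC_ref/D_ref)
      = (2585/300) / (1768/300)
      = 8.61667 / 5.89333 = 1.4621 = 146.21%

F_rel = 146.2%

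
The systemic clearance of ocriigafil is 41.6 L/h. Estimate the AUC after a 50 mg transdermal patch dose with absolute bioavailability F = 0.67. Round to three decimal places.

AUC_0→∞ = F × Dose / CL
        = 0.67 × 50 / 41.6 = 0.805288 mg/L·h

AUC = 0.805 mg/L·h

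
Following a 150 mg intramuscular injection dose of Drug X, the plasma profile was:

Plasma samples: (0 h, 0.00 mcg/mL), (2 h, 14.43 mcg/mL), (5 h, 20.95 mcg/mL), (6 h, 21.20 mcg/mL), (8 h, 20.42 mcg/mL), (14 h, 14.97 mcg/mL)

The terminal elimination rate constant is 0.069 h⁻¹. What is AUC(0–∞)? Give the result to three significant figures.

AUC = 453 mcg/mL·h

Trapezoidal AUC_0→14:
  [0→2]: (0.00+14.43)/2 × 2 = 14.43
  [2→5]: (14.43+20.95)/2 × 3 = 53.07
  [5→6]: (20.95+21.20)/2 × 1 = 21.075
  [6→8]: (21.20+20.42)/2 × 2 = 41.62
  [8→14]: (20.42+14.97)/2 × 6 = 106.17
  Sum = 236.365 mcg/mL·h
Extrapolated tail: C_last / k_e = 14.97 / 0.069 = 216.957
AUC_0→∞ = 236.365 + 216.957 = 453.322 mcg/mL·h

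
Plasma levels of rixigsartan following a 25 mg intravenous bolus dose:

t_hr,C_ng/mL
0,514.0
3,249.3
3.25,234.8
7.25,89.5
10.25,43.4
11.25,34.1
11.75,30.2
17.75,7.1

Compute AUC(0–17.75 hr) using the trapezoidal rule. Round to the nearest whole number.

Trapezoidal AUC_0→17.75:
  [0→3]: (514.0+249.3)/2 × 3 = 1144.95
  [3→3.25]: (249.3+234.8)/2 × 0.25 = 60.5125
  [3.25→7.25]: (234.8+89.5)/2 × 4 = 648.6
  [7.25→10.25]: (89.5+43.4)/2 × 3 = 199.35
  [10.25→11.25]: (43.4+34.1)/2 × 1 = 38.75
  [11.25→11.75]: (34.1+30.2)/2 × 0.5 = 16.075
  [11.75→17.75]: (30.2+7.1)/2 × 6 = 111.9
  Sum = 2220.1375 ng/mL·hr

AUC = 2220 ng/mL·hr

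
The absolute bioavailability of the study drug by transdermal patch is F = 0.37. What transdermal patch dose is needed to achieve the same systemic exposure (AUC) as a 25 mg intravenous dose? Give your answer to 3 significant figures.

D_transdermal = 67.6 mg

For equal systemic exposure: F × D_ev = D_iv
D_ev = D_iv / F = 25 / 0.37 = 67.5676 mg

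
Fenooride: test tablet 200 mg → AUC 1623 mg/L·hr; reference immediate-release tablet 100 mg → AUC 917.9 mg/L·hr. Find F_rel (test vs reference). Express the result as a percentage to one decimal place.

F_rel = 88.4%

F_rel = (AUC_test/D_test) / (AUC_ref/D_ref)
      = (1623/200) / (917.9/100)
      = 8.115 / 9.179 = 0.8841 = 88.41%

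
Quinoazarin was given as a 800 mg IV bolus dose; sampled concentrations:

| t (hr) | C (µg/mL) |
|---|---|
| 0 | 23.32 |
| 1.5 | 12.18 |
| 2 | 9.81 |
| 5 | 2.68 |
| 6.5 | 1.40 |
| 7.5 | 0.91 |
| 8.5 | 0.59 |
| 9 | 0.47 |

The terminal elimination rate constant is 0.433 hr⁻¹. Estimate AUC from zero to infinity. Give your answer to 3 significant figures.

Trapezoidal AUC_0→9:
  [0→1.5]: (23.32+12.18)/2 × 1.5 = 26.625
  [1.5→2]: (12.18+9.81)/2 × 0.5 = 5.4975
  [2→5]: (9.81+2.68)/2 × 3 = 18.735
  [5→6.5]: (2.68+1.40)/2 × 1.5 = 3.06
  [6.5→7.5]: (1.40+0.91)/2 × 1 = 1.155
  [7.5→8.5]: (0.91+0.59)/2 × 1 = 0.75
  [8.5→9]: (0.59+0.47)/2 × 0.5 = 0.265
  Sum = 56.0875 µg/mL·hr
Extrapolated tail: C_last / k_e = 0.47 / 0.433 = 1.085
AUC_0→∞ = 56.0875 + 1.085 = 57.1725 µg/mL·hr

AUC = 57.2 µg/mL·hr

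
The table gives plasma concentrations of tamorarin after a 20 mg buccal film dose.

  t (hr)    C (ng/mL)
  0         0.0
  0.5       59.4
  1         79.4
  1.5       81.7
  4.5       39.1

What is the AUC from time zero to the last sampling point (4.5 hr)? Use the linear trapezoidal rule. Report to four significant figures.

Trapezoidal AUC_0→4.5:
  [0→0.5]: (0.0+59.4)/2 × 0.5 = 14.85
  [0.5→1]: (59.4+79.4)/2 × 0.5 = 34.7
  [1→1.5]: (79.4+81.7)/2 × 0.5 = 40.275
  [1.5→4.5]: (81.7+39.1)/2 × 3 = 181.2
  Sum = 271.025 ng/mL·hr

AUC = 271.0 ng/mL·hr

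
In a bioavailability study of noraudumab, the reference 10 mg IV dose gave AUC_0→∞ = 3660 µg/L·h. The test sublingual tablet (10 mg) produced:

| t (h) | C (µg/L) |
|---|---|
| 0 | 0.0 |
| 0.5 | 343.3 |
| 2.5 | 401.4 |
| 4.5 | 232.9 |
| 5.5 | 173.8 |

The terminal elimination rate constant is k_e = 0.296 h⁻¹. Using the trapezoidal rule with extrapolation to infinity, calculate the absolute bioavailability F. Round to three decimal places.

Trapezoidal AUC_0→5.5 (sublingual tablet):
  [0→0.5]: (0.0+343.3)/2 × 0.5 = 85.825
  [0.5→2.5]: (343.3+401.4)/2 × 2 = 744.7
  [2.5→4.5]: (401.4+232.9)/2 × 2 = 634.3
  [4.5→5.5]: (232.9+173.8)/2 × 1 = 203.35
  Sum = 1668.175 µg/L·h
Tail: C_last/k_e = 173.8/0.296 = 587.162
AUC_0→∞ (sublingual tablet) = 1668.175 + 587.162 = 2255.337 µg/L·h
F = (AUC_ev/D_ev)/(AUC_iv/D_iv) = (2255.337/10)/(3660/10) = 225.5337/366 = 0.6162

F = 0.616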